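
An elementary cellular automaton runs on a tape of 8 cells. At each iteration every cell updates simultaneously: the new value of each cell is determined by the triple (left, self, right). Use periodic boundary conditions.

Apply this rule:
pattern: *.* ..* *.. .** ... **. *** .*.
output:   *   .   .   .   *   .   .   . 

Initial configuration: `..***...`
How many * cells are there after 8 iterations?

*.....**
..***...  (repeats iteration 0; period 2)
iteration 8: ..***...
count of *: 3

3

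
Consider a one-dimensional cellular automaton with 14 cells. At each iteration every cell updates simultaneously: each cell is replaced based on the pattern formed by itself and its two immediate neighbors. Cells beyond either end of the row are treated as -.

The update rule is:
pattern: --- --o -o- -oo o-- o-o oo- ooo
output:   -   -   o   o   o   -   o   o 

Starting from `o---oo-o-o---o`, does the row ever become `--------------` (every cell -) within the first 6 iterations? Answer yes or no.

no

oo--oo-o-oo--o
ooo-oo-o-ooo-o
ooo-oo-o-ooo-o  (fixed point — unchanged through iteration 6)
iteration 6 is ooo-oo-o-ooo-o, still not uniform -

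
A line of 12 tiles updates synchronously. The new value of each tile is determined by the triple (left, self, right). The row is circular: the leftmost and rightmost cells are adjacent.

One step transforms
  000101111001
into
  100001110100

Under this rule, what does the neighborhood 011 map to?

1

At position 5 the neighborhood is 011; the next row has 1 there.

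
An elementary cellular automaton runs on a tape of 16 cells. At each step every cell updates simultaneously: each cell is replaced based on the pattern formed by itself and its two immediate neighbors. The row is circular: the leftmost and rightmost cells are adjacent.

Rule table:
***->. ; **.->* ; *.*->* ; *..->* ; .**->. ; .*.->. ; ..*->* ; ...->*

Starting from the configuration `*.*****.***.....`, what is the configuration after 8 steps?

.*....**..******
*.****.***.....*
**...**..******.
.****.***.....**
*...**..******.*
****.***.....**.
...**..******.**
***.***.....**.*

***.***.....**.*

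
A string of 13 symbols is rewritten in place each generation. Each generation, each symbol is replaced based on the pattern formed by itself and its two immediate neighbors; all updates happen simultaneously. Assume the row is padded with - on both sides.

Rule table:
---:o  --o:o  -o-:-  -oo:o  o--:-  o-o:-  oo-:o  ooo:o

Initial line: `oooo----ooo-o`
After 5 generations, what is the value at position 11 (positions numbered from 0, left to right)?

oooo-oooooo--
oooo-oooooo-o
oooo-oooooo--  (repeats generation 1; period 2)
generation 5: oooo-oooooo--
position 11 holds -

-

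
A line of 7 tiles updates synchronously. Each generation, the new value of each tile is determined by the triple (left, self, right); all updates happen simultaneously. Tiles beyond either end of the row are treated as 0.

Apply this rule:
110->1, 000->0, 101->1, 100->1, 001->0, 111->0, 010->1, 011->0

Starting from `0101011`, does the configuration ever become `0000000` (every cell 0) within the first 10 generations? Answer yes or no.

0111101
0000111
0000001
0000001  (fixed point — unchanged through generation 10)
generation 10 is 0000001, still not uniform 0

no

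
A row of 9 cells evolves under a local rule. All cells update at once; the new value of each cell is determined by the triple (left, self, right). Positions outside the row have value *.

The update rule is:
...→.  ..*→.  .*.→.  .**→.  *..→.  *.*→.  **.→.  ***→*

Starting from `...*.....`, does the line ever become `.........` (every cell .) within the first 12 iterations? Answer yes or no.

.........
all cells are . at iteration 1

yes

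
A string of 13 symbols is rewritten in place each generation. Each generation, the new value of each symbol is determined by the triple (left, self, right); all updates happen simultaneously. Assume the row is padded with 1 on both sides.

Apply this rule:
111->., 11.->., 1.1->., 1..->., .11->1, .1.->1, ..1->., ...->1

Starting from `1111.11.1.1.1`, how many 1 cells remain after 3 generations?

.....1..1.1.1
.111.1..1.1.1
.1...1..1.1.1
count of 1: 5

5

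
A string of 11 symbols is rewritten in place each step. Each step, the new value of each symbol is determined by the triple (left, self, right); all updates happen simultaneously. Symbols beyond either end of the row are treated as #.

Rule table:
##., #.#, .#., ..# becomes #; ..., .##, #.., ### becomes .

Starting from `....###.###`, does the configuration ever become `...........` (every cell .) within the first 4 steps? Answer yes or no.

...#..##...
..##.#.#..#
.#.#####.#.
###....####
step 4 is ###....####, still not uniform .

no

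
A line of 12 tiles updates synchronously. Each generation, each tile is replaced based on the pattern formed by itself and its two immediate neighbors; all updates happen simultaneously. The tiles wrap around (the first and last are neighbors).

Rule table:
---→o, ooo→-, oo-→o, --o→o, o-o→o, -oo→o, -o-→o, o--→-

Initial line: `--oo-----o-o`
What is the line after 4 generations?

-ooo-ooooooo
oo-ooo-----o
-ooo-o-ooooo
oo-ooooo---o

oo-ooooo---o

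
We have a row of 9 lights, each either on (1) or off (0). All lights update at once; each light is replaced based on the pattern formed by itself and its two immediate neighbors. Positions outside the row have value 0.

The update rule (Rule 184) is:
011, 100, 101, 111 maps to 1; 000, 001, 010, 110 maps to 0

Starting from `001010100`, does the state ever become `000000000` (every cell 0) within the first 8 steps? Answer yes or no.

step 1: 000101010
step 2: 000010101
step 3: 000001010
step 4: 000000101
step 5: 000000010
step 6: 000000001
step 7: 000000000
all cells are 0 at step 7

yes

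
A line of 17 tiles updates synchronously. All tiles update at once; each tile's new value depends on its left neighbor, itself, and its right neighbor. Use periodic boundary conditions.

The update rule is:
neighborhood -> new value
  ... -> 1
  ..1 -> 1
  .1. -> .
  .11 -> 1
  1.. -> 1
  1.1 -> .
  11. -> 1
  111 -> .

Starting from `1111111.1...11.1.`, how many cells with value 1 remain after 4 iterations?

1.....1..11111...
.11111.111...1111
.1...1.1.11111..1
..111....1...111.
count of 1: 7

7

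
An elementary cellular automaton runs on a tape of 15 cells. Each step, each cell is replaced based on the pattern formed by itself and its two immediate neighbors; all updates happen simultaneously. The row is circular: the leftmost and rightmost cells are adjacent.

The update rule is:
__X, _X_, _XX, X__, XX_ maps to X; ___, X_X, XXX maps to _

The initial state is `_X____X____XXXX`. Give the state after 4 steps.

_XX_XX_XX____XX

step 1: _XX__XXX__XX__X
step 2: _XXXXX_XXXXXXXX
step 3: _X___X_X______X
step 4: _XX_XX_XX____XX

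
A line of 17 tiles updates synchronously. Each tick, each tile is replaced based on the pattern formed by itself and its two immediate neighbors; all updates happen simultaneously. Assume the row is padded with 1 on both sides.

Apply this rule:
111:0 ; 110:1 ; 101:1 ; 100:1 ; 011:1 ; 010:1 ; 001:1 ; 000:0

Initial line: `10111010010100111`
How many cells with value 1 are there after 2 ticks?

6

tick 1: 11101111111111100
tick 2: 00111000000000111
count of 1: 6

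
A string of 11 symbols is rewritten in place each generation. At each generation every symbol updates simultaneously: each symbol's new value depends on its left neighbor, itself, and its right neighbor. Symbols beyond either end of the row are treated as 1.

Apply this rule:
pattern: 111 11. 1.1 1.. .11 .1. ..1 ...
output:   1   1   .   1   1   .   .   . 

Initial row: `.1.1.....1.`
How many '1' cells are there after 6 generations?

....1......
1....1.....
11....1....
111....1...
1111....1..
11111....1.
count of 1: 6

6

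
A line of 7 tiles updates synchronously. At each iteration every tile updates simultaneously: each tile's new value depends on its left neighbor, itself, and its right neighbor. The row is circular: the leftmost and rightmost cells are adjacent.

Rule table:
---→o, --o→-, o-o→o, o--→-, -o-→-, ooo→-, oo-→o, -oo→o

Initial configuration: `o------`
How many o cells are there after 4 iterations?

--oooo-
o-o--o-
-o----o
o--oo--
count of o: 3

3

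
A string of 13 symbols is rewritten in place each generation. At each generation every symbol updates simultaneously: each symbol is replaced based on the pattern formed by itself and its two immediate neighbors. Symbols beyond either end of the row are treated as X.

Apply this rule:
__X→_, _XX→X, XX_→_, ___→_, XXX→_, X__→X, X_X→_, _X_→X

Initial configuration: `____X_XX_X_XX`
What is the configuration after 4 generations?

_X__X_XX_X_X_

X___X_X__X_X_
_X__X_XX_X_X_
_XX_X_X__X_X_
_X__X_XX_X_X_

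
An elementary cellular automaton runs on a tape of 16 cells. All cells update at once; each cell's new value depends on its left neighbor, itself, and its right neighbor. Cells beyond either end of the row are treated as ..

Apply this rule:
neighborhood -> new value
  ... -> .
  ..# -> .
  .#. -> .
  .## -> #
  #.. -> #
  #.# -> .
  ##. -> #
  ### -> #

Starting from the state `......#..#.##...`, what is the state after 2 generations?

........#..####.

generation 1: .......#...###..
generation 2: ........#..####.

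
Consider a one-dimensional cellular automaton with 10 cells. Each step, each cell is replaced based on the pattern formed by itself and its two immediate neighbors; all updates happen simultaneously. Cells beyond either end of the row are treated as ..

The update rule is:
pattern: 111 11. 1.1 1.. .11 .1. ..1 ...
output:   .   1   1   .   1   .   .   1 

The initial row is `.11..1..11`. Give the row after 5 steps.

....1.1...

step 1: .11.....11
step 2: .11.111.11
step 3: .1111.1111
step 4: .1..111..1
step 5: ....1.1...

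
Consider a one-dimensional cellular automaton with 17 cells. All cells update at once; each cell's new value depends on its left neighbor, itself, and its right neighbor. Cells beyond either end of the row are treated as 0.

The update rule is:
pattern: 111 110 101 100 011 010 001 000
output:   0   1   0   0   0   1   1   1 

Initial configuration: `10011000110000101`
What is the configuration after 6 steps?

10101001010000101

10101011010111101
10101001010000101
10101011010111101  (repeats step 1; period 2)
step 6: 10101001010000101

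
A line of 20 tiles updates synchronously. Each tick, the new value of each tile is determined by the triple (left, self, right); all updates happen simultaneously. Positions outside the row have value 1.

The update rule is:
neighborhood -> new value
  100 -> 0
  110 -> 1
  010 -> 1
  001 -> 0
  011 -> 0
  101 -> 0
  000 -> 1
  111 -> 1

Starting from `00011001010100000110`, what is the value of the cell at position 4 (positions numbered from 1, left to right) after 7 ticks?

0

01001001010101110010
01001001010100110010
01001001010100010010
01001001010101010010
01001001010101010010  (fixed point — unchanged through tick 7)
position 4 holds 0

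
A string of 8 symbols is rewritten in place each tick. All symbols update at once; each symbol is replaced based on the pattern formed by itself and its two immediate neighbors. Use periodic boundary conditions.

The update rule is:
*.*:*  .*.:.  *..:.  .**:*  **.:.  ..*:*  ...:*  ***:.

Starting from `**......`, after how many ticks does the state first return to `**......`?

*..*****
..**....
***..***
....**..
*****..*
......**
.******.
**......

8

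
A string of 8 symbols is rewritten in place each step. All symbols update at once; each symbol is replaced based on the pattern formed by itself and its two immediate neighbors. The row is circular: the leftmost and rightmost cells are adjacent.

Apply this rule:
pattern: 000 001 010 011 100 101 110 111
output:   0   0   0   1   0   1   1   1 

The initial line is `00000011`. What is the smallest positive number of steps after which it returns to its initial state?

00000011

1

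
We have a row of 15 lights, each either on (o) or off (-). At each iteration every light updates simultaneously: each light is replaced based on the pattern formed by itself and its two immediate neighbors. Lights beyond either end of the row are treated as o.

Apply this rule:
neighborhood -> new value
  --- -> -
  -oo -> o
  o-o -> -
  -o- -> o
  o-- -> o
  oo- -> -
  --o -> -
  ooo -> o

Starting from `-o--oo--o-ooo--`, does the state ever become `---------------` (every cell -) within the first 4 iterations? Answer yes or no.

-oo-o-o-o-oo-o-
-o--o-o-o-o--o-
-oo-o-o-o-oo-o-  (repeats iteration 1; period 2)
iteration 4: -o--o-o-o-o--o-
iteration 4 is -o--o-o-o-o--o-, still not uniform -

no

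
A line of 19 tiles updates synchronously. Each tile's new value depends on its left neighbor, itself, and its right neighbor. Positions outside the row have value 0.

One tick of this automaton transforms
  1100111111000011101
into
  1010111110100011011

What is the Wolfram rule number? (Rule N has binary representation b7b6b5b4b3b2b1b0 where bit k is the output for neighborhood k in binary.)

position 5: 111 → 1  (bit 7 = 1)
position 1: 110 → 0  (bit 6 = 0)
position 17: 101 → 1  (bit 5 = 1)
position 2: 100 → 1  (bit 4 = 1)
position 0: 011 → 1  (bit 3 = 1)
position 18: 010 → 1  (bit 2 = 1)
position 3: 001 → 0  (bit 1 = 0)
position 11: 000 → 0  (bit 0 = 0)
bits b7..b0 = 10111100 = 188

188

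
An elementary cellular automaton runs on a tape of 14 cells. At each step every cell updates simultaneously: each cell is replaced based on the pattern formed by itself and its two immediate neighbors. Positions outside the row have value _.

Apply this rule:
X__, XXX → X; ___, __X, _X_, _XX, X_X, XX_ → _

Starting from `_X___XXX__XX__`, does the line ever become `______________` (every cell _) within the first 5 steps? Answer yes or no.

__X___X_X___X_
___X_____X___X
____X_____X___
_____X_____X__
______X_____X_
step 5 is ______X_____X_, still not uniform _

no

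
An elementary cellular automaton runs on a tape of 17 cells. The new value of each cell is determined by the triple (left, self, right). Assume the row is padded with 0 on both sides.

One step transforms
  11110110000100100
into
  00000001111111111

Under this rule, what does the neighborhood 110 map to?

At position 3 the neighborhood is 110; the next row has 0 there.

0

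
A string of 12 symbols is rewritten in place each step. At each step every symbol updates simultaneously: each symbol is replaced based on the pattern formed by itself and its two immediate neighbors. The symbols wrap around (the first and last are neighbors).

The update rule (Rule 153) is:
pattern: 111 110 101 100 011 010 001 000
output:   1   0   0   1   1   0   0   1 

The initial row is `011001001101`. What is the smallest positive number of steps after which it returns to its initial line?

010100101000
000010000111
111001110110
110101100100
100001010010
011100001000
011011100111
010011010110
001010000101
100001110000
011101101110
011001001101

12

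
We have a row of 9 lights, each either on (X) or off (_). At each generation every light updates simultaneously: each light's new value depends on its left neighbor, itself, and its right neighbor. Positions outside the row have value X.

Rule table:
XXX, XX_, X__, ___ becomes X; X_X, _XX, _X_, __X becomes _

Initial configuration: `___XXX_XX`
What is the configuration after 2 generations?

XXX__XX__

generation 1: XX__XX__X
generation 2: XXX__XX__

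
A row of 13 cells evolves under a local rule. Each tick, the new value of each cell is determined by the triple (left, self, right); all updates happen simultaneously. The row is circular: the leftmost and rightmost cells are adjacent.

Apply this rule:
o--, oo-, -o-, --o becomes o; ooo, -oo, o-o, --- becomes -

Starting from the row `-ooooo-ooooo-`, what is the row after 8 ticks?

oo--o--ooo---

o----o-----oo
oo--ooo---o--
-ooo--oo-oooo
---ooo-o----o
o-o--o-oo--oo
o-oooo--ooo--
o----ooo--ooo
oo--o--ooo---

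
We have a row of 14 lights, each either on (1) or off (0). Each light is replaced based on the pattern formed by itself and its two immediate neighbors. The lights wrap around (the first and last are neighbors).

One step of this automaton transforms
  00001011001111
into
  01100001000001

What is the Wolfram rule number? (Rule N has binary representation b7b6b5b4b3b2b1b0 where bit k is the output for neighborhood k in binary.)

position 11: 111 → 0  (bit 7 = 0)
position 7: 110 → 1  (bit 6 = 1)
position 5: 101 → 0  (bit 5 = 0)
position 0: 100 → 0  (bit 4 = 0)
position 6: 011 → 0  (bit 3 = 0)
position 4: 010 → 0  (bit 2 = 0)
position 3: 001 → 0  (bit 1 = 0)
position 1: 000 → 1  (bit 0 = 1)
bits b7..b0 = 01000001 = 65

65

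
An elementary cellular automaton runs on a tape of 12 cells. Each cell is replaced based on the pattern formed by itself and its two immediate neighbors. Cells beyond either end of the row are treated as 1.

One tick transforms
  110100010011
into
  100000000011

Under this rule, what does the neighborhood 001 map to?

At position 6 the neighborhood is 001; the next row has 0 there.

0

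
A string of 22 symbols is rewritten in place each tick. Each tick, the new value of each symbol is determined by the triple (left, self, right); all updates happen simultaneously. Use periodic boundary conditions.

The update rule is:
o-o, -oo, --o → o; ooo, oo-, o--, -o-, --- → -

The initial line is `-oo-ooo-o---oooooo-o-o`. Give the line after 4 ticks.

oo--o---oo-----o-o-oo-

oo-oo--o---oo-----o-o-
o-oo--o---oo-----o-o-o
-oo--o---oo-----o-o-oo
oo--o---oo-----o-o-oo-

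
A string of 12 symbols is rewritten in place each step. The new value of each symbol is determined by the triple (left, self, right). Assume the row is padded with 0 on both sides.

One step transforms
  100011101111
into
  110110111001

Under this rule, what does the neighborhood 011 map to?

1

At position 4 the neighborhood is 011; the next row has 1 there.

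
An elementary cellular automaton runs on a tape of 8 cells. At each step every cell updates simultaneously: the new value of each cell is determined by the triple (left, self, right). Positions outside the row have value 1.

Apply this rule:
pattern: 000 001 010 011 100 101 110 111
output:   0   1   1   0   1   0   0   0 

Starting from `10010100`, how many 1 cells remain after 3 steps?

2

step 1: 01110111
step 2: 00000000
step 3: 10000001
count of 1: 2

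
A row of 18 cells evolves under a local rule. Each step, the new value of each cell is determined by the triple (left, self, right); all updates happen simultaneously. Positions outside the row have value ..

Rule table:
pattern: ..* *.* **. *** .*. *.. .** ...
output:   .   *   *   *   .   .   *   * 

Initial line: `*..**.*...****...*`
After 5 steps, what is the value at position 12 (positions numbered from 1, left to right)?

*

...***..*.****.*..
**.***...******..*
******.*.******...
*******.*******.**
******************
position 12 holds *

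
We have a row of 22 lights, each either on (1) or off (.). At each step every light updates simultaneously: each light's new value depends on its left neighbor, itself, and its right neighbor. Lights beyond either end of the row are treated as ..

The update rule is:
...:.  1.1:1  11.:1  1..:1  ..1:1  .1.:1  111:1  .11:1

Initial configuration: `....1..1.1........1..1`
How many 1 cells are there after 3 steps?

...11111111......11111
..1111111111....111111
.111111111111..1111111
count of 1: 19

19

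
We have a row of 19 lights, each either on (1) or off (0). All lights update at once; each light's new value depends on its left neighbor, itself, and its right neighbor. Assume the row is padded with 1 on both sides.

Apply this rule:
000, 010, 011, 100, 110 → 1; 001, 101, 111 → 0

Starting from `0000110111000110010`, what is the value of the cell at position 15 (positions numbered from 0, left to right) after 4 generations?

generation 1: 1110110101110111010
generation 2: 0010110101010101010
generation 3: 1010110101010101010
generation 4: 1010110101010101010
position 15 holds 1

1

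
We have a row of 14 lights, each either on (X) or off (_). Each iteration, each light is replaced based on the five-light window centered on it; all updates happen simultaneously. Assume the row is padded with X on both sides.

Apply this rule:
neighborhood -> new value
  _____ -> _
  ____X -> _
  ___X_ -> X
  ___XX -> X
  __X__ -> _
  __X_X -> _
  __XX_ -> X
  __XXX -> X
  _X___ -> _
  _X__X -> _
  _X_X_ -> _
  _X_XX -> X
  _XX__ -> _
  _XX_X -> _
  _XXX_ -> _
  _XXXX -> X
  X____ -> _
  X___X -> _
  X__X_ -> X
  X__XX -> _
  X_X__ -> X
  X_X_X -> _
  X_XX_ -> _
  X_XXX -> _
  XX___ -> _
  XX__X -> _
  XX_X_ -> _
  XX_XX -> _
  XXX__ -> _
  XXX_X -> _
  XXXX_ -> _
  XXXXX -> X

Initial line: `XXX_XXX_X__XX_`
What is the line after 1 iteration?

X_______X__X__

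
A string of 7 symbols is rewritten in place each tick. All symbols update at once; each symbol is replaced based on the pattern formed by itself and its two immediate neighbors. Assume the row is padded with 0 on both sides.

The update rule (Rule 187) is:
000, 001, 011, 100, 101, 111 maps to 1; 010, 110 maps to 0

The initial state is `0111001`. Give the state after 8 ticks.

1010101

1110110
1101101
1011010
0110101
1101010
1010101
0101010
1010101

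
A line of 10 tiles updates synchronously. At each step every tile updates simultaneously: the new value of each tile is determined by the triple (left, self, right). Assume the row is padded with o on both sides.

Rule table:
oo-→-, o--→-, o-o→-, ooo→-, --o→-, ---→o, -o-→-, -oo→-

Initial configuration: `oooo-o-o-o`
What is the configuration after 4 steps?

step 1: ----------
step 2: -oooooooo-
step 3: ----------  (repeats step 1; period 2)
step 4: -oooooooo-

-oooooooo-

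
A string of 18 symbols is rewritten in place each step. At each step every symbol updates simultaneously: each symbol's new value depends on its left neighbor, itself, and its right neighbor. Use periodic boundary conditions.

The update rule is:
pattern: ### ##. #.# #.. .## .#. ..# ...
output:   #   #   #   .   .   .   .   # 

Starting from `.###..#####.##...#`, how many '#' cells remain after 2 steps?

#.##...#####.#.#..
.#.#.#..#####.#...
count of #: 9

9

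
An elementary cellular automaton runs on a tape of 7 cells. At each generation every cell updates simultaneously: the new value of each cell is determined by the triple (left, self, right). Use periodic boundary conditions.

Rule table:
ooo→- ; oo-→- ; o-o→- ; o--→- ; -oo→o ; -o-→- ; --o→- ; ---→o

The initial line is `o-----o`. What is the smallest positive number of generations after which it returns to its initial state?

generation 1: --ooo-o
generation 2: --o----
generation 3: o---ooo
generation 4: --o-o--
generation 5: o-----o

5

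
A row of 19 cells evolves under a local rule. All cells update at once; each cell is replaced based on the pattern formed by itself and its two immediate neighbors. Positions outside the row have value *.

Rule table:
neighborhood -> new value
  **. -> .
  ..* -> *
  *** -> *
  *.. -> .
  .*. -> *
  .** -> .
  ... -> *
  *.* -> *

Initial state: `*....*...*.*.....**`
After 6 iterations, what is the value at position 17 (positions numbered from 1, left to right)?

.

..****.*****.****.*
.*.**.*.***.*.**.*.
***..***.*.***..***
**..*.*.***.*..*.**
*..*****.*.**.***.*
..*.***.***..*.*.*.
position 17 holds .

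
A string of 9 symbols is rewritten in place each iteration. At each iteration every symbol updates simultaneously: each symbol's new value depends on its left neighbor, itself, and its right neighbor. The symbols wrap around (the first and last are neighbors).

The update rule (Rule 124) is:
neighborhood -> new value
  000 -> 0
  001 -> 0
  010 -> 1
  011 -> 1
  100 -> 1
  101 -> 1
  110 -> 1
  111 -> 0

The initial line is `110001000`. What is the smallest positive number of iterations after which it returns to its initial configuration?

7

iteration 1: 111001100
iteration 2: 101101110
iteration 3: 111111011
iteration 4: 000001110
iteration 5: 000001011
iteration 6: 100001111
iteration 7: 110001000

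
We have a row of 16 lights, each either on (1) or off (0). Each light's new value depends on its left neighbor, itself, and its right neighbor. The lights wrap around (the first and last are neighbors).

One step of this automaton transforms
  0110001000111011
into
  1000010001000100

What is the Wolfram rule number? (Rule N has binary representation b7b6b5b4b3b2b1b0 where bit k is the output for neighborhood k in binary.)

34

position 11: 111 → 0  (bit 7 = 0)
position 2: 110 → 0  (bit 6 = 0)
position 0: 101 → 1  (bit 5 = 1)
position 3: 100 → 0  (bit 4 = 0)
position 1: 011 → 0  (bit 3 = 0)
position 6: 010 → 0  (bit 2 = 0)
position 5: 001 → 1  (bit 1 = 1)
position 4: 000 → 0  (bit 0 = 0)
bits b7..b0 = 00100010 = 34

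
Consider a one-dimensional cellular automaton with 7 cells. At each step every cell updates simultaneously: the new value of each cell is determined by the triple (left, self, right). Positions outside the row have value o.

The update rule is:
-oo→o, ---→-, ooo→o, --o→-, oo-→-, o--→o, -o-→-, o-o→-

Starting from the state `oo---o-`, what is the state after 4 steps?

o-o----
---o---
o---o--
-o---o-

-o---o-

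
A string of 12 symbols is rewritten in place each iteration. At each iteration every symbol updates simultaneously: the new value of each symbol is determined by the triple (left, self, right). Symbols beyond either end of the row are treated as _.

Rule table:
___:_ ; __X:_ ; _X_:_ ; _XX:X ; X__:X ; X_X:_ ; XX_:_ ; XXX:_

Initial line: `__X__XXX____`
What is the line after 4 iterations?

________X__X

___X_X__X___
______X__X__
_______X__X_
________X__X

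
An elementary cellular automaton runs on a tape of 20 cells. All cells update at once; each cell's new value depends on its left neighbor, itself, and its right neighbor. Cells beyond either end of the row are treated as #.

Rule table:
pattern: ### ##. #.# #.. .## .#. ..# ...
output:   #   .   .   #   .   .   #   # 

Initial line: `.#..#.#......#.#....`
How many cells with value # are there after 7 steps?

15

..##...######...####
##..###.####.###.###
#.##.#...##...#...##
......###..###.###.#
######.#.##.#...#...
#####........###.###
####.########.#...##
count of #: 15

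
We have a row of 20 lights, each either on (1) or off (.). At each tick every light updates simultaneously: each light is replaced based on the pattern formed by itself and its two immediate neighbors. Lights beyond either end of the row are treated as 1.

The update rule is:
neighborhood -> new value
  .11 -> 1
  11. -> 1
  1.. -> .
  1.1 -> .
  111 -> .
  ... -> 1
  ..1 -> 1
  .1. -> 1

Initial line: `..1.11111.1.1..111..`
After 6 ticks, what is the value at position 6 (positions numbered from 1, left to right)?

.11.1...1.1.1.11.1.1
.11.1.111.1.1.11.1.1
.11.1.1.1.1.1.11.1.1
.11.1.1.1.1.1.11.1.1  (fixed point — unchanged through tick 6)
position 6 holds .

.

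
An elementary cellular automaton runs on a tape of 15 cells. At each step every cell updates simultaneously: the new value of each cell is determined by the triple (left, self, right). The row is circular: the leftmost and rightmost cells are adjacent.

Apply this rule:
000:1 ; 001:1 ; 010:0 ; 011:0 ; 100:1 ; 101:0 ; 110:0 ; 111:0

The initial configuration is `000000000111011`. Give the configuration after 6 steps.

111111111000000
000000000111111
111111111000000  (repeats step 1; period 2)
step 6: 000000000111111

000000000111111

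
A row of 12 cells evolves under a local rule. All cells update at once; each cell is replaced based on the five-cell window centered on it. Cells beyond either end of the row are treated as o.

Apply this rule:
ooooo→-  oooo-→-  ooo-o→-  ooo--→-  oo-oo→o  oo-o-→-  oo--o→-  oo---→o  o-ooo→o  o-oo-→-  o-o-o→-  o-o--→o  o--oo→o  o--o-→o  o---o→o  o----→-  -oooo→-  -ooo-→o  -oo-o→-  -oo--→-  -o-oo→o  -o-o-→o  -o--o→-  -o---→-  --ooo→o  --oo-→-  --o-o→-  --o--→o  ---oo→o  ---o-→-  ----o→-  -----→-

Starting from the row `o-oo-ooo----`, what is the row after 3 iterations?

-o--ooo-o--o
-o-ooo--o-oo
--ooo--o-oo-

--ooo--o-oo-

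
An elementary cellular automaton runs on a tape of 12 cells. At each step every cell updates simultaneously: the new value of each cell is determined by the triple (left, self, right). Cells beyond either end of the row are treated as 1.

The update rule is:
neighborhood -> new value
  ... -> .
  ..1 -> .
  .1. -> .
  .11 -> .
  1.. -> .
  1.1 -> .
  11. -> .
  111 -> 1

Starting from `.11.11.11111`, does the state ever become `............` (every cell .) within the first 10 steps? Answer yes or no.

........1111
.........111
..........11
...........1
............
all cells are . at step 5

yes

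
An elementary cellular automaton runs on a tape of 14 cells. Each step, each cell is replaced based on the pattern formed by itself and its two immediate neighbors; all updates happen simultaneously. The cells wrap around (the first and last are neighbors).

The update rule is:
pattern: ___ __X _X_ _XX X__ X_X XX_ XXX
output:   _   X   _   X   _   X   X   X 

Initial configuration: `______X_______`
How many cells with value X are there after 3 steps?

_____X________
____X_________
___X__________
count of X: 1

1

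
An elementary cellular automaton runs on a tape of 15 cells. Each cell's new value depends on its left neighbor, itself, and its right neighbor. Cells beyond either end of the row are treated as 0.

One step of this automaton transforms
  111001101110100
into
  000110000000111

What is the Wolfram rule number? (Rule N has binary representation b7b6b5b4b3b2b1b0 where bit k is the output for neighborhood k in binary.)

23

position 1: 111 → 0  (bit 7 = 0)
position 2: 110 → 0  (bit 6 = 0)
position 7: 101 → 0  (bit 5 = 0)
position 3: 100 → 1  (bit 4 = 1)
position 0: 011 → 0  (bit 3 = 0)
position 12: 010 → 1  (bit 2 = 1)
position 4: 001 → 1  (bit 1 = 1)
position 14: 000 → 1  (bit 0 = 1)
bits b7..b0 = 00010111 = 23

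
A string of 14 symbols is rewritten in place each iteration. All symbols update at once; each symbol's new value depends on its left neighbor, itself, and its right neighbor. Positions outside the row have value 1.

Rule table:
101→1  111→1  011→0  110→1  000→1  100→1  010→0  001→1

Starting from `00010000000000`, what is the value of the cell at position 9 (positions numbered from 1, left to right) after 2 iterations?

11101111111111
11110111111111
position 9 holds 1

1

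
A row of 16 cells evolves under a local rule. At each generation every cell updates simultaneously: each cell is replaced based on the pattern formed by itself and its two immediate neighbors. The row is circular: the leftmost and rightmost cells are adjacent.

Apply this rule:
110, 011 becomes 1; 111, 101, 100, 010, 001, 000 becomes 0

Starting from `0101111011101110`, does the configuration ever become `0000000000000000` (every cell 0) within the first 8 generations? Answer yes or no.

yes

generation 1: 0001001010101010
generation 2: 0000000000000000
all cells are 0 at generation 2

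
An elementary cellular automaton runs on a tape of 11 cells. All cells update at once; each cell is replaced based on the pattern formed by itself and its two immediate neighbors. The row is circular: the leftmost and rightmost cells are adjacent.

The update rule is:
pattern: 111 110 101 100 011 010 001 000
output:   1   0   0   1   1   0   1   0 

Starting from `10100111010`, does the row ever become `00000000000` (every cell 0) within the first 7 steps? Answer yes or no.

00011110000
00111101000
01111000100
11110101010
11100000000
11010000001
10001000011
step 7 is 10001000011, still not uniform 0

no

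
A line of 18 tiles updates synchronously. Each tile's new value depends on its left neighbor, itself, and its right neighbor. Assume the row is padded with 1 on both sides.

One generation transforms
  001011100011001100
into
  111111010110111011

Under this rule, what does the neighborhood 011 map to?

At position 4 the neighborhood is 011; the next row has 1 there.

1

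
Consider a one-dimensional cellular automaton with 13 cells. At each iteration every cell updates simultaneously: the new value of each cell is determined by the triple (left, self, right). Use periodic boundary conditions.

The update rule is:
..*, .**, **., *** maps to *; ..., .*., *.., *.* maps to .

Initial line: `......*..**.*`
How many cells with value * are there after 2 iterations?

.....*..***..
....*..****..
count of *: 5

5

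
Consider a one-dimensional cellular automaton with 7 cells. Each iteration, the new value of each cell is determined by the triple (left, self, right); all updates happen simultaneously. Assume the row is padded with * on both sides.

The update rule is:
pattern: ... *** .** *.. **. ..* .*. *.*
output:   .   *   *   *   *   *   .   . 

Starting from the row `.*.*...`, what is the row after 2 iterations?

....*.*
*..*..*

*..*..*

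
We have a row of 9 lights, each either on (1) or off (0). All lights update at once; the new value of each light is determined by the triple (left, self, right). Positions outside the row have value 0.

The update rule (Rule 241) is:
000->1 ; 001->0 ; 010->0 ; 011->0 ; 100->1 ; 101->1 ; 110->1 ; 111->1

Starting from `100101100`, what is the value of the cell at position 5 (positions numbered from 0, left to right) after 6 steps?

0

010010111
001001011
100100101
010010010
001001001
100100100
position 5 holds 0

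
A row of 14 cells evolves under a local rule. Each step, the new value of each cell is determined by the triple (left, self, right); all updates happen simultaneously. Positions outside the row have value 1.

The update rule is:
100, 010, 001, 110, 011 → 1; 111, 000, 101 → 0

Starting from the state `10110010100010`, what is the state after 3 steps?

10110110110110

10111110110110
10100010110110
10110110110110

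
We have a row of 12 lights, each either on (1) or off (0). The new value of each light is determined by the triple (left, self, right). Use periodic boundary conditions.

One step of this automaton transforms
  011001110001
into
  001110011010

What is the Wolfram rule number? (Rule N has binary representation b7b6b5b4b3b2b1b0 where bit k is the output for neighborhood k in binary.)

position 6: 111 → 0  (bit 7 = 0)
position 2: 110 → 1  (bit 6 = 1)
position 0: 101 → 0  (bit 5 = 0)
position 3: 100 → 1  (bit 4 = 1)
position 1: 011 → 0  (bit 3 = 0)
position 11: 010 → 0  (bit 2 = 0)
position 4: 001 → 1  (bit 1 = 1)
position 9: 000 → 0  (bit 0 = 0)
bits b7..b0 = 01010010 = 82

82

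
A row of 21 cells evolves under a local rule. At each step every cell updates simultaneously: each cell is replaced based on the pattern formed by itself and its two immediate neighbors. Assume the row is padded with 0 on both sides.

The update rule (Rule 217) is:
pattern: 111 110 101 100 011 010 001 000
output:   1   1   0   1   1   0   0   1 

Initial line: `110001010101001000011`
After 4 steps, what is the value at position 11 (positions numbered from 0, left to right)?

1

111100000000100111011
111111111110010111011
111111111111000111011
111111111111110111011
position 11 holds 1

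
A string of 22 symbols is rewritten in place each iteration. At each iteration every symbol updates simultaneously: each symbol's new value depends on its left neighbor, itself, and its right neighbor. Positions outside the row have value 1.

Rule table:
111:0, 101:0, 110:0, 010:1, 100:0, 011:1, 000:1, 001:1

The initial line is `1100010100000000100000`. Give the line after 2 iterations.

0111000101000000001000

iteration 1: 0001110101111111101111
iteration 2: 0111000101000000001000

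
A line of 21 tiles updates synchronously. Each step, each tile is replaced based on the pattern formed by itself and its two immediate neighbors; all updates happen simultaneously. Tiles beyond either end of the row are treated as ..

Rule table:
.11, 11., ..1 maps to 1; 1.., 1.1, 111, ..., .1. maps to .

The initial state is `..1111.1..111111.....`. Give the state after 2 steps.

.11..1...11....1.....
111.1...111...1......

111.1...111...1......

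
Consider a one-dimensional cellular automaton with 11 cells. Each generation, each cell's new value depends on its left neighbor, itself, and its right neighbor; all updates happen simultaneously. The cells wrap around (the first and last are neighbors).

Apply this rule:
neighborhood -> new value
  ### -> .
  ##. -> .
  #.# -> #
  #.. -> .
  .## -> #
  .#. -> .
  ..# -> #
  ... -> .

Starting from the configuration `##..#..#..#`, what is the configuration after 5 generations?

..#..##...#

generation 1: ...#..#..##
generation 2: ..#..#..##.
generation 3: .#..#..##..
generation 4: #..#..##...
generation 5: ..#..##...#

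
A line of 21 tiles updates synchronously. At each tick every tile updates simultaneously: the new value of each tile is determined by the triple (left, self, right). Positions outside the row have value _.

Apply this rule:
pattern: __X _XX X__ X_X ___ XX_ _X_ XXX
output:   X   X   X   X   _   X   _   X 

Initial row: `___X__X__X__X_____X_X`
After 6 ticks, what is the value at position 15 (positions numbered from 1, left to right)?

X

__X_XX_XX_XX_X___X_X_
_X_XXXXXXXXXX_X_X_X_X
X_XXXXXXXXXXXX_X_X_X_
_XXXXXXXXXXXXXX_X_X_X
XXXXXXXXXXXXXXXX_X_X_
XXXXXXXXXXXXXXXXX_X_X
position 15 holds X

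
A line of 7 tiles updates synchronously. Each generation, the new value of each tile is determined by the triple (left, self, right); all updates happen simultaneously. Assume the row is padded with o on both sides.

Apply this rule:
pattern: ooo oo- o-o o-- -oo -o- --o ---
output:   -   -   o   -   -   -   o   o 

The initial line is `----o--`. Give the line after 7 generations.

generation 1: -ooo--o
generation 2: o----o-
generation 3: --ooo-o
generation 4: -o---o-
generation 5: o--oo-o
generation 6: --o--o-
generation 7: -o--o-o

-o--o-o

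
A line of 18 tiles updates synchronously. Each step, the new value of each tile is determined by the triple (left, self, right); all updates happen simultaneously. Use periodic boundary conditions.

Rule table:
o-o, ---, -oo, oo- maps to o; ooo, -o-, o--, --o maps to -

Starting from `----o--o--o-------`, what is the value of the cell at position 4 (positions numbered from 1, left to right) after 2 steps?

step 1: ooo---------oooooo
step 2: --o-ooooooo-o-----
position 4 holds -

-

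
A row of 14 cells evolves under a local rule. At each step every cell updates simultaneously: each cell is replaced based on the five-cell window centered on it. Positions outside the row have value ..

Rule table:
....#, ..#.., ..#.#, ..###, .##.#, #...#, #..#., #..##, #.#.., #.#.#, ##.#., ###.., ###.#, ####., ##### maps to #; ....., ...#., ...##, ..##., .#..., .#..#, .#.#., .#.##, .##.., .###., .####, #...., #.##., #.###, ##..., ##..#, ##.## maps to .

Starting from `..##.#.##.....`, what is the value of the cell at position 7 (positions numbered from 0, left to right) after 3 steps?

.

step 1: #..###........
step 2: #.##.#........
step 3: #..###........
position 7 holds .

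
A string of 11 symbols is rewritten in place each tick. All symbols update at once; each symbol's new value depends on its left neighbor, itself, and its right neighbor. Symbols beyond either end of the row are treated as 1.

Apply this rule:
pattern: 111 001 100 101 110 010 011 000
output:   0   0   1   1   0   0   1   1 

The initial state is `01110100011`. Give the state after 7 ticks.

10101010110

11001011010
00100110101
10010101011
01001010110
10100101101
01010011011
10101010110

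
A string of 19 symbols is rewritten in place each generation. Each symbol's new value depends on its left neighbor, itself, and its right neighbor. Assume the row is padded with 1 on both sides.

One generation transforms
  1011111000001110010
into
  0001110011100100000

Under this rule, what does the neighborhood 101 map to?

At position 1 the neighborhood is 101; the next row has 0 there.

0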